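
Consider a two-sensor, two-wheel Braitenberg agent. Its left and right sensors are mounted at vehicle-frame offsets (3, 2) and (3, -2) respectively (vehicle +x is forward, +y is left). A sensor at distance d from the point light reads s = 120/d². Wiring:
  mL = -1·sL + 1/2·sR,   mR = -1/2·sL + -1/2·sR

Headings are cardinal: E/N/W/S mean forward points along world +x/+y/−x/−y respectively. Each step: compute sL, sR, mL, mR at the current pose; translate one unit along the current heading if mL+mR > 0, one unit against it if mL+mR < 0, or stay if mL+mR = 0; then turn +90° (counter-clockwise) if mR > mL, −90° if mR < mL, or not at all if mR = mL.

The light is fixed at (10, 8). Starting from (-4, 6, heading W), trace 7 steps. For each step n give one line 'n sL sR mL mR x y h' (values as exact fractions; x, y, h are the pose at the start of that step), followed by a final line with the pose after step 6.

0 24/61 120/289 -3276/17629 -7128/17629 -4 6 W
1 60/113 60/61 -270/6893 -5220/6893 -3 6 N
2 120/101 24/25 -1788/2525 -2712/2525 -3 5 E
3 2/3 30/73 -101/219 -118/219 -4 5 S
4 24/61 120/289 -3276/17629 -7128/17629 -4 6 W
5 60/113 60/61 -270/6893 -5220/6893 -3 6 N
6 120/101 24/25 -1788/2525 -2712/2525 -3 5 E
final -4 5 S

n=0: pose=(-4,6,W); sL=24/61, sR=120/289; mL=-3276/17629, mR=-7128/17629; mL+mR=-36/61 → advance -1; mR−mL=-3852/17629 → turn -1·90°
n=1: pose=(-3,6,N); sL=60/113, sR=60/61; mL=-270/6893, mR=-5220/6893; mL+mR=-90/113 → advance -1; mR−mL=-4950/6893 → turn -1·90°
n=2: pose=(-3,5,E); sL=120/101, sR=24/25; mL=-1788/2525, mR=-2712/2525; mL+mR=-180/101 → advance -1; mR−mL=-924/2525 → turn -1·90°
n=3: pose=(-4,5,S); sL=2/3, sR=30/73; mL=-101/219, mR=-118/219; mL+mR=-1 → advance -1; mR−mL=-17/219 → turn -1·90°
n=4: pose=(-4,6,W); sL=24/61, sR=120/289; mL=-3276/17629, mR=-7128/17629; mL+mR=-36/61 → advance -1; mR−mL=-3852/17629 → turn -1·90°
n=5: pose=(-3,6,N); sL=60/113, sR=60/61; mL=-270/6893, mR=-5220/6893; mL+mR=-90/113 → advance -1; mR−mL=-4950/6893 → turn -1·90°
n=6: pose=(-3,5,E); sL=120/101, sR=24/25; mL=-1788/2525, mR=-2712/2525; mL+mR=-180/101 → advance -1; mR−mL=-924/2525 → turn -1·90°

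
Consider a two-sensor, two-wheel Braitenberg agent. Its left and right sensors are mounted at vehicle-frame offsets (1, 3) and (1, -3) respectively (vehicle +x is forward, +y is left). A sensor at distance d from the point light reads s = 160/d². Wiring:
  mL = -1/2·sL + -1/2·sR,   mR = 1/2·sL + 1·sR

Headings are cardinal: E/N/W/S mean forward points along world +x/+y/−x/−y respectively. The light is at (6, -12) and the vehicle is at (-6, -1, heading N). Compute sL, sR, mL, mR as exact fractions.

left sensor world pos  = (-9, 0); dL² = 369
right sensor world pos = (-3, 0); dR² = 225
sL = 160/369 = 160/369
sR = 160/225 = 32/45
mL = -1/2·sL + -1/2·sR = -352/615
mR = 1/2·sL + 1·sR = 1712/1845

160/369 32/45 -352/615 1712/1845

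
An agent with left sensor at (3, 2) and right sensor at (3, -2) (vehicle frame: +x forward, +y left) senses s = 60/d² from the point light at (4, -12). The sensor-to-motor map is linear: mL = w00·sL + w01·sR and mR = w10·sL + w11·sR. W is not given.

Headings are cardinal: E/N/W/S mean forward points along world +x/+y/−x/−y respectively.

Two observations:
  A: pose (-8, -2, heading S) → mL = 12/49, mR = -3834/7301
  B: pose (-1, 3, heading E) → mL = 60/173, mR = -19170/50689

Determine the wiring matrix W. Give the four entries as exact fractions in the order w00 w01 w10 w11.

0 1 -1 -1/2

obs A: pose=(-8,-2,S) → sL=60/149, sR=12/49, mL=12/49, mR=-3834/7301
obs B: pose=(-1,3,E) → sL=60/293, sR=60/173, mL=60/173, mR=-19170/50689
sensor matrix S = [[60/149, 12/49], [60/293, 60/173]]; det S = 33125760/370080389
solve [mL_A; mL_B] = S·[w00; w01] and [mR_A; mR_B] = S·[w10; w11]:
  w00 = 0, w01 = 1, w10 = -1, w11 = -1/2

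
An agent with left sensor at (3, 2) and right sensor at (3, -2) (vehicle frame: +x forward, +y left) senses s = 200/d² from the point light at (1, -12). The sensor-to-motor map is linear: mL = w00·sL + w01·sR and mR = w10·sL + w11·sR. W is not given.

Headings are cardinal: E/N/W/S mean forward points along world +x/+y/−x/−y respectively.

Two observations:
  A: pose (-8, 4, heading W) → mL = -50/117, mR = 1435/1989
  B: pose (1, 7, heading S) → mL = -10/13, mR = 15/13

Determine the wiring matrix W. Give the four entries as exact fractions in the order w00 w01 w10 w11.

obs A: pose=(-8,4,W) → sL=10/17, sR=50/117, mL=-50/117, mR=1435/1989
obs B: pose=(1,7,S) → sL=10/13, sR=10/13, mL=-10/13, mR=15/13
sensor matrix S = [[10/17, 50/117], [10/13, 10/13]]; det S = 3200/25857
solve [mL_A; mL_B] = S·[w00; w01] and [mR_A; mR_B] = S·[w10; w11]:
  w00 = 0, w01 = -1, w10 = 1/2, w11 = 1

0 -1 1/2 1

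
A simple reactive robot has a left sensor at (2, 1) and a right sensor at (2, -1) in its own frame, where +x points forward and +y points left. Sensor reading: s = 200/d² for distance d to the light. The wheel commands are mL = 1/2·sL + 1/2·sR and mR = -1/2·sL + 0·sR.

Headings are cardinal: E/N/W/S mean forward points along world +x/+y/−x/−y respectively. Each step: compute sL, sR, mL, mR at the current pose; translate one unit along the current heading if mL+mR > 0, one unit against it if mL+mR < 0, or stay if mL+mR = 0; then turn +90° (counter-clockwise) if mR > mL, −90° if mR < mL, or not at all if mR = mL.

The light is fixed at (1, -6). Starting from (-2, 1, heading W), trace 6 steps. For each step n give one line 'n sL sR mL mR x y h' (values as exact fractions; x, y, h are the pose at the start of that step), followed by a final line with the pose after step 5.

0 200/61 200/89 15000/5429 -100/61 -2 1 W
1 100/53 20/9 980/477 -50/53 -3 1 N
2 40/17 200/53 2760/901 -20/17 -3 2 E
3 5 50/13 115/26 -5/2 -2 2 S
4 200/61 200/89 15000/5429 -100/61 -2 1 W
5 100/53 20/9 980/477 -50/53 -3 1 N
final -3 2 E

n=0: pose=(-2,1,W); sL=200/61, sR=200/89; mL=15000/5429, mR=-100/61; mL+mR=100/89 → advance +1; mR−mL=-23900/5429 → turn -1·90°
n=1: pose=(-3,1,N); sL=100/53, sR=20/9; mL=980/477, mR=-50/53; mL+mR=10/9 → advance +1; mR−mL=-1430/477 → turn -1·90°
n=2: pose=(-3,2,E); sL=40/17, sR=200/53; mL=2760/901, mR=-20/17; mL+mR=100/53 → advance +1; mR−mL=-3820/901 → turn -1·90°
n=3: pose=(-2,2,S); sL=5, sR=50/13; mL=115/26, mR=-5/2; mL+mR=25/13 → advance +1; mR−mL=-90/13 → turn -1·90°
n=4: pose=(-2,1,W); sL=200/61, sR=200/89; mL=15000/5429, mR=-100/61; mL+mR=100/89 → advance +1; mR−mL=-23900/5429 → turn -1·90°
n=5: pose=(-3,1,N); sL=100/53, sR=20/9; mL=980/477, mR=-50/53; mL+mR=10/9 → advance +1; mR−mL=-1430/477 → turn -1·90°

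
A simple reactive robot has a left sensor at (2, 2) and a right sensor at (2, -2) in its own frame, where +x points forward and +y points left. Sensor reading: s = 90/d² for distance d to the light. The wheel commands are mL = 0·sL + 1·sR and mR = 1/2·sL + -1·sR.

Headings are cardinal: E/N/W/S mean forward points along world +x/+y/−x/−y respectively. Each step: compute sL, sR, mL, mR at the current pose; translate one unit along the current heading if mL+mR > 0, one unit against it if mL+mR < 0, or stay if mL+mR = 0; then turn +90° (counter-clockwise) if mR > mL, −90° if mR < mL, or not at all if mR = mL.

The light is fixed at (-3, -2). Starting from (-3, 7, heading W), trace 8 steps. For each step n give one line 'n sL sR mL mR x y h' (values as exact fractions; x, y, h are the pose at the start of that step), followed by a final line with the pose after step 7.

n=0: pose=(-3,7,W); sL=90/53, sR=18/25; mL=18/25, mR=171/1325; mL+mR=45/53 → advance +1; mR−mL=-783/1325 → turn -1·90°
n=1: pose=(-4,7,N); sL=9/13, sR=45/61; mL=45/61, mR=-621/1586; mL+mR=9/26 → advance +1; mR−mL=-1791/1586 → turn -1·90°
n=2: pose=(-4,8,E); sL=18/29, sR=18/13; mL=18/13, mR=-405/377; mL+mR=9/29 → advance +1; mR−mL=-927/377 → turn -1·90°
n=3: pose=(-3,8,S); sL=45/34, sR=45/34; mL=45/34, mR=-45/68; mL+mR=45/68 → advance +1; mR−mL=-135/68 → turn -1·90°
n=4: pose=(-3,7,W); sL=90/53, sR=18/25; mL=18/25, mR=171/1325; mL+mR=45/53 → advance +1; mR−mL=-783/1325 → turn -1·90°
n=5: pose=(-4,7,N); sL=9/13, sR=45/61; mL=45/61, mR=-621/1586; mL+mR=9/26 → advance +1; mR−mL=-1791/1586 → turn -1·90°
n=6: pose=(-4,8,E); sL=18/29, sR=18/13; mL=18/13, mR=-405/377; mL+mR=9/29 → advance +1; mR−mL=-927/377 → turn -1·90°
n=7: pose=(-3,8,S); sL=45/34, sR=45/34; mL=45/34, mR=-45/68; mL+mR=45/68 → advance +1; mR−mL=-135/68 → turn -1·90°

0 90/53 18/25 18/25 171/1325 -3 7 W
1 9/13 45/61 45/61 -621/1586 -4 7 N
2 18/29 18/13 18/13 -405/377 -4 8 E
3 45/34 45/34 45/34 -45/68 -3 8 S
4 90/53 18/25 18/25 171/1325 -3 7 W
5 9/13 45/61 45/61 -621/1586 -4 7 N
6 18/29 18/13 18/13 -405/377 -4 8 E
7 45/34 45/34 45/34 -45/68 -3 8 S
final -3 7 W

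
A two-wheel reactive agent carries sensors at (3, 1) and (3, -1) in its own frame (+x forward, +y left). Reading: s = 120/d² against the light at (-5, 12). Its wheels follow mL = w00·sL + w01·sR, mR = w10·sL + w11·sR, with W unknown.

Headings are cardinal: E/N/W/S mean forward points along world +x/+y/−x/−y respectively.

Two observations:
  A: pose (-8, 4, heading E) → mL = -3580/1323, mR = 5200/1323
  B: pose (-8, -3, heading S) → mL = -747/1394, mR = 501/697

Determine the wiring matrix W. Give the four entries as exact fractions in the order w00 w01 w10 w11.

-1/2 -1 1 1

obs A: pose=(-8,4,E) → sL=120/49, sR=40/27, mL=-3580/1323, mR=5200/1323
obs B: pose=(-8,-3,S) → sL=15/41, sR=6/17, mL=-747/1394, mR=501/697
sensor matrix S = [[120/49, 40/27], [15/41, 6/17]]; det S = 99080/307377
solve [mL_A; mL_B] = S·[w00; w01] and [mR_A; mR_B] = S·[w10; w11]:
  w00 = -1/2, w01 = -1, w10 = 1, w11 = 1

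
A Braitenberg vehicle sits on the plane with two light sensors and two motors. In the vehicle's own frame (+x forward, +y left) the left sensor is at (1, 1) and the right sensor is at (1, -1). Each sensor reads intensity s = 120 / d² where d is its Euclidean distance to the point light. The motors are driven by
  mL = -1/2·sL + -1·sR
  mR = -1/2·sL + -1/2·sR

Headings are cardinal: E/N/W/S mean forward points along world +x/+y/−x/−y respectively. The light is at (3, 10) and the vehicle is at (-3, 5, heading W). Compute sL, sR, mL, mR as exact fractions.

24/17 24/13 -564/221 -360/221

left sensor world pos  = (-4, 4); dL² = 85
right sensor world pos = (-4, 6); dR² = 65
sL = 120/85 = 24/17
sR = 120/65 = 24/13
mL = -1/2·sL + -1·sR = -564/221
mR = -1/2·sL + -1/2·sR = -360/221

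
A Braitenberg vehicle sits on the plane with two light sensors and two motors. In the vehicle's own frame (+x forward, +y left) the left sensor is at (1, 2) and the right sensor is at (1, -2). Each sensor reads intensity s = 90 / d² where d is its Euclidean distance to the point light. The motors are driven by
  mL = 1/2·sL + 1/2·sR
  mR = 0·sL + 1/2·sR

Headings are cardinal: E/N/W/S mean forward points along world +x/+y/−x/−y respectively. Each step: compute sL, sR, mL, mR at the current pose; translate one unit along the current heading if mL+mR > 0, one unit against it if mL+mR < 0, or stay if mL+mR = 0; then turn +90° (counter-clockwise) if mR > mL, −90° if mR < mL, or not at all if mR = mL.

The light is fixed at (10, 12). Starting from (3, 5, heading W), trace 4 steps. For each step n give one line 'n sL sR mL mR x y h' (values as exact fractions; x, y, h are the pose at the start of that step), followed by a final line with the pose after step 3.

n=0: pose=(3,5,W); sL=18/29, sR=90/89; mL=2106/2581, mR=45/89; mL+mR=3411/2581 → advance +1; mR−mL=-9/29 → turn -1·90°
n=1: pose=(2,5,N); sL=45/68, sR=5/4; mL=65/68, mR=5/8; mL+mR=215/136 → advance +1; mR−mL=-45/136 → turn -1·90°
n=2: pose=(2,6,E); sL=18/13, sR=90/113; mL=1602/1469, mR=45/113; mL+mR=2187/1469 → advance +1; mR−mL=-9/13 → turn -1·90°
n=3: pose=(3,6,S); sL=45/37, sR=9/13; mL=459/481, mR=9/26; mL+mR=1251/962 → advance +1; mR−mL=-45/74 → turn -1·90°

0 18/29 90/89 2106/2581 45/89 3 5 W
1 45/68 5/4 65/68 5/8 2 5 N
2 18/13 90/113 1602/1469 45/113 2 6 E
3 45/37 9/13 459/481 9/26 3 6 S
final 3 5 W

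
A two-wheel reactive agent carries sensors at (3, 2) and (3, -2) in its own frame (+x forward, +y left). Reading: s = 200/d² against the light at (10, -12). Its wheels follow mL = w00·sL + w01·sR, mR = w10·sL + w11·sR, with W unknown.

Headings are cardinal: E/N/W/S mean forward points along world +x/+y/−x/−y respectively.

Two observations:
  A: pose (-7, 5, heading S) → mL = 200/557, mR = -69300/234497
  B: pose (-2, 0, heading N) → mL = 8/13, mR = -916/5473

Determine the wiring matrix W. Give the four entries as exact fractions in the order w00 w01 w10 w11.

0 1 -1 1/2

obs A: pose=(-7,5,S) → sL=200/421, sR=200/557, mL=200/557, mR=-69300/234497
obs B: pose=(-2,0,N) → sL=200/421, sR=8/13, mL=8/13, mR=-916/5473
sensor matrix S = [[200/421, 200/557], [200/421, 8/13]]; det S = 371200/3048461
solve [mL_A; mL_B] = S·[w00; w01] and [mR_A; mR_B] = S·[w10; w11]:
  w00 = 0, w01 = 1, w10 = -1, w11 = 1/2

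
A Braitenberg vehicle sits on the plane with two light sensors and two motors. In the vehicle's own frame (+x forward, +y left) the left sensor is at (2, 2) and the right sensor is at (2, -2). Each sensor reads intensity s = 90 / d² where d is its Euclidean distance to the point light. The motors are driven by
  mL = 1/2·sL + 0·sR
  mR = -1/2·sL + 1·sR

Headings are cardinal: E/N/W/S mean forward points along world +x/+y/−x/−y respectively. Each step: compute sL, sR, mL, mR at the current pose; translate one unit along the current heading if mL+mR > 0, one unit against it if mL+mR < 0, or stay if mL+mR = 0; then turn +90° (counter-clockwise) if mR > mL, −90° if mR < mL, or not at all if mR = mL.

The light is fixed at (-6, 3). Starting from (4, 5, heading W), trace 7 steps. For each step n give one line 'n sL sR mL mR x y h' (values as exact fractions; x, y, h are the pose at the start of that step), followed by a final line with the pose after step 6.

n=0: pose=(4,5,W); sL=45/32, sR=9/8; mL=45/64, mR=27/64; mL+mR=9/8 → advance +1; mR−mL=-9/32 → turn -1·90°
n=1: pose=(3,5,N); sL=18/13, sR=90/137; mL=9/13, mR=-63/1781; mL+mR=90/137 → advance +1; mR−mL=-1296/1781 → turn -1·90°
n=2: pose=(3,6,E); sL=45/73, sR=45/61; mL=45/146, mR=3825/8906; mL+mR=45/61 → advance +1; mR−mL=540/4453 → turn +1·90°
n=3: pose=(4,6,N); sL=90/89, sR=90/169; mL=45/89, mR=405/15041; mL+mR=90/169 → advance +1; mR−mL=-7200/15041 → turn -1·90°
n=4: pose=(4,7,E); sL=1/2, sR=45/74; mL=1/4, mR=53/148; mL+mR=45/74 → advance +1; mR−mL=4/37 → turn +1·90°
n=5: pose=(5,7,N); sL=10/13, sR=18/41; mL=5/13, mR=29/533; mL+mR=18/41 → advance +1; mR−mL=-176/533 → turn -1·90°
n=6: pose=(5,8,E); sL=45/109, sR=45/89; mL=45/218, mR=5805/19402; mL+mR=45/89 → advance +1; mR−mL=900/9701 → turn +1·90°

0 45/32 9/8 45/64 27/64 4 5 W
1 18/13 90/137 9/13 -63/1781 3 5 N
2 45/73 45/61 45/146 3825/8906 3 6 E
3 90/89 90/169 45/89 405/15041 4 6 N
4 1/2 45/74 1/4 53/148 4 7 E
5 10/13 18/41 5/13 29/533 5 7 N
6 45/109 45/89 45/218 5805/19402 5 8 E
final 6 8 N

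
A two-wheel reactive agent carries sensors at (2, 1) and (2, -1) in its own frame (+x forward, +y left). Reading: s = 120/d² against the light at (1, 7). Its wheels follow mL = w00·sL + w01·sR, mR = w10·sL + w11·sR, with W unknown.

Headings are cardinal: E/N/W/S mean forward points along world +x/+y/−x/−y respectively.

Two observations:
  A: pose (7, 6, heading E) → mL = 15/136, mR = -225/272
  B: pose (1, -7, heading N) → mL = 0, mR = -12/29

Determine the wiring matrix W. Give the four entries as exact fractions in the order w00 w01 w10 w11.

obs A: pose=(7,6,E) → sL=15/8, sR=30/17, mL=15/136, mR=-225/272
obs B: pose=(1,-7,N) → sL=24/29, sR=24/29, mL=0, mR=-12/29
sensor matrix S = [[15/8, 30/17], [24/29, 24/29]]; det S = 45/493
solve [mL_A; mL_B] = S·[w00; w01] and [mR_A; mR_B] = S·[w10; w11]:
  w00 = 1, w01 = -1, w10 = 1/2, w11 = -1

1 -1 1/2 -1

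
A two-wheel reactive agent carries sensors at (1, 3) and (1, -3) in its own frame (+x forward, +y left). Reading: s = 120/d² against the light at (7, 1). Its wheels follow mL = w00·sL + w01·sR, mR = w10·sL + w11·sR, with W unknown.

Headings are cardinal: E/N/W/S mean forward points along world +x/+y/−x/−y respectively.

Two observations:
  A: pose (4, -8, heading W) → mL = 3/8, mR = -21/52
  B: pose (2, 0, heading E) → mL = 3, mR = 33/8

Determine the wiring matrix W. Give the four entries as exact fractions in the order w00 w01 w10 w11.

obs A: pose=(4,-8,W) → sL=3/4, sR=30/13, mL=3/8, mR=-21/52
obs B: pose=(2,0,E) → sL=6, sR=15/4, mL=3, mR=33/8
sensor matrix S = [[3/4, 30/13], [6, 15/4]]; det S = -2295/208
solve [mL_A; mL_B] = S·[w00; w01] and [mR_A; mR_B] = S·[w10; w11]:
  w00 = 1/2, w01 = 0, w10 = 1, w11 = -1/2

1/2 0 1 -1/2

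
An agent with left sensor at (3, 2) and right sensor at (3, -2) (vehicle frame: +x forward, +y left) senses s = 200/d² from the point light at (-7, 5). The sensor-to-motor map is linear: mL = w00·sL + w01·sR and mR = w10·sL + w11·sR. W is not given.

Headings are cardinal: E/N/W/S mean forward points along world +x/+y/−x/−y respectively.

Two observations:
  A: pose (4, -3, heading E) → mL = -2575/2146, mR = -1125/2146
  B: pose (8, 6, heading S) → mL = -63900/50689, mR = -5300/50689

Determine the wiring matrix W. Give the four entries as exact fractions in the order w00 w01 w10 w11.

-1 -1/2 -1 1/2

obs A: pose=(4,-3,E) → sL=25/29, sR=25/37, mL=-2575/2146, mR=-1125/2146
obs B: pose=(8,6,S) → sL=200/293, sR=200/173, mL=-63900/50689, mR=-5300/50689
sensor matrix S = [[25/29, 25/37], [200/293, 200/173]]; det S = 29120000/54389297
solve [mL_A; mL_B] = S·[w00; w01] and [mR_A; mR_B] = S·[w10; w11]:
  w00 = -1, w01 = -1/2, w10 = -1, w11 = 1/2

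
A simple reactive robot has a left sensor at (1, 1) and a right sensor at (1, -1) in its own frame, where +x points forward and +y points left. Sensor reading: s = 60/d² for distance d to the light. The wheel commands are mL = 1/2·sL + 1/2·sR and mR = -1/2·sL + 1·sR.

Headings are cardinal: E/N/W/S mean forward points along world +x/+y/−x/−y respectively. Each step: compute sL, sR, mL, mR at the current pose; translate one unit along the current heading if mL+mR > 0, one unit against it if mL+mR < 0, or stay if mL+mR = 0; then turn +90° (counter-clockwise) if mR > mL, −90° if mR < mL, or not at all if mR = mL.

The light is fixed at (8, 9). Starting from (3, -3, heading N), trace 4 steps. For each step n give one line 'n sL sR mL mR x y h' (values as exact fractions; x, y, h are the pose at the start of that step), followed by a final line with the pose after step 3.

0 60/157 60/137 8820/21509 5310/21509 3 -3 N
1 15/29 3/8 207/464 27/232 3 -2 E
2 20/51 60/169 3220/8619 1370/8619 4 -2 S
3 30/97 30/73 2550/7081 1815/7081 4 -3 W
final 3 -3 N

n=0: pose=(3,-3,N); sL=60/157, sR=60/137; mL=8820/21509, mR=5310/21509; mL+mR=90/137 → advance +1; mR−mL=-3510/21509 → turn -1·90°
n=1: pose=(3,-2,E); sL=15/29, sR=3/8; mL=207/464, mR=27/232; mL+mR=9/16 → advance +1; mR−mL=-153/464 → turn -1·90°
n=2: pose=(4,-2,S); sL=20/51, sR=60/169; mL=3220/8619, mR=1370/8619; mL+mR=90/169 → advance +1; mR−mL=-1850/8619 → turn -1·90°
n=3: pose=(4,-3,W); sL=30/97, sR=30/73; mL=2550/7081, mR=1815/7081; mL+mR=45/73 → advance +1; mR−mL=-735/7081 → turn -1·90°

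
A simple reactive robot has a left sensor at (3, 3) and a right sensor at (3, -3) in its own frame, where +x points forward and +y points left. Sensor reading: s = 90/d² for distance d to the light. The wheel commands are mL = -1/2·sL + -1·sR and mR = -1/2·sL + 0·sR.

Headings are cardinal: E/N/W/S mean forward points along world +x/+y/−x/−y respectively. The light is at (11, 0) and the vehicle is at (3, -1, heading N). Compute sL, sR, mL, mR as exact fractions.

left sensor world pos  = (0, 2); dL² = 125
right sensor world pos = (6, 2); dR² = 29
sL = 90/125 = 18/25
sR = 90/29 = 90/29
mL = -1/2·sL + -1·sR = -2511/725
mR = -1/2·sL + 0·sR = -9/25

18/25 90/29 -2511/725 -9/25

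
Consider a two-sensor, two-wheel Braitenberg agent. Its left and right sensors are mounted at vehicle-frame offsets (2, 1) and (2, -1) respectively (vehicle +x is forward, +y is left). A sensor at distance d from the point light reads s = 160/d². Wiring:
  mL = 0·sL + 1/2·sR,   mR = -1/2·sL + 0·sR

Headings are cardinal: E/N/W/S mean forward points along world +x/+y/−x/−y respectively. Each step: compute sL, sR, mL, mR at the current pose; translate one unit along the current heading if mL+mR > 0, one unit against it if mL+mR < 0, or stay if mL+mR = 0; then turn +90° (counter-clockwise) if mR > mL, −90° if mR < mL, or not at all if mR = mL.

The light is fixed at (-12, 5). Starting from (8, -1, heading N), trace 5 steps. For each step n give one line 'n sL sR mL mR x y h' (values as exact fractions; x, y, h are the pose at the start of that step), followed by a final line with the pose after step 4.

0 160/377 160/457 80/457 -80/377 8 -1 N
1 4/13 40/137 20/137 -2/13 8 -2 E
2 160/481 32/81 16/81 -80/481 7 -2 S
3 16/37 80/169 40/169 -8/37 7 -3 W
4 32/65 160/397 80/397 -16/65 6 -3 N
final 6 -4 E

n=0: pose=(8,-1,N); sL=160/377, sR=160/457; mL=80/457, mR=-80/377; mL+mR=-6400/172289 → advance -1; mR−mL=-66720/172289 → turn -1·90°
n=1: pose=(8,-2,E); sL=4/13, sR=40/137; mL=20/137, mR=-2/13; mL+mR=-14/1781 → advance -1; mR−mL=-534/1781 → turn -1·90°
n=2: pose=(7,-2,S); sL=160/481, sR=32/81; mL=16/81, mR=-80/481; mL+mR=1216/38961 → advance +1; mR−mL=-14176/38961 → turn -1·90°
n=3: pose=(7,-3,W); sL=16/37, sR=80/169; mL=40/169, mR=-8/37; mL+mR=128/6253 → advance +1; mR−mL=-2832/6253 → turn -1·90°
n=4: pose=(6,-3,N); sL=32/65, sR=160/397; mL=80/397, mR=-16/65; mL+mR=-1152/25805 → advance -1; mR−mL=-11552/25805 → turn -1·90°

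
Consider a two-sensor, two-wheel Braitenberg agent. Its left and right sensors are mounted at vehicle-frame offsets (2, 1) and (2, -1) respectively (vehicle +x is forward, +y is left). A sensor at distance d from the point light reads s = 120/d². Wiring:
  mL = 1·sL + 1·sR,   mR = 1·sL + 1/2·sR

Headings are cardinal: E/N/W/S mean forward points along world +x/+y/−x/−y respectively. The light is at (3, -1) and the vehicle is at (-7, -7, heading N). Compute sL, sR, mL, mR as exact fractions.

left sensor world pos  = (-8, -5); dL² = 137
right sensor world pos = (-6, -5); dR² = 97
sL = 120/137 = 120/137
sR = 120/97 = 120/97
mL = 1·sL + 1·sR = 28080/13289
mR = 1·sL + 1/2·sR = 19860/13289

120/137 120/97 28080/13289 19860/13289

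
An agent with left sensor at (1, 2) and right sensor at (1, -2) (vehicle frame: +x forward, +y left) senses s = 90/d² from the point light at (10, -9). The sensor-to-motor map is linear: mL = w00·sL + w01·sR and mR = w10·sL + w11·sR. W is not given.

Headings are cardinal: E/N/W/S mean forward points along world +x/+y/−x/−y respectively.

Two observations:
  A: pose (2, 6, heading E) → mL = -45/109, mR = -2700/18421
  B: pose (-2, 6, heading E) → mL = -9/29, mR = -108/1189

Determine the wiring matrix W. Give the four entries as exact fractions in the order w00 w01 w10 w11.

obs A: pose=(2,6,E) → sL=45/169, sR=45/109, mL=-45/109, mR=-2700/18421
obs B: pose=(-2,6,E) → sL=9/41, sR=9/29, mL=-9/29, mR=-108/1189
sensor matrix S = [[45/169, 45/109], [9/41, 9/29]]; det S = -174960/21902569
solve [mL_A; mL_B] = S·[w00; w01] and [mR_A; mR_B] = S·[w10; w11]:
  w00 = 0, w01 = -1, w10 = 1, w11 = -1

0 -1 1 -1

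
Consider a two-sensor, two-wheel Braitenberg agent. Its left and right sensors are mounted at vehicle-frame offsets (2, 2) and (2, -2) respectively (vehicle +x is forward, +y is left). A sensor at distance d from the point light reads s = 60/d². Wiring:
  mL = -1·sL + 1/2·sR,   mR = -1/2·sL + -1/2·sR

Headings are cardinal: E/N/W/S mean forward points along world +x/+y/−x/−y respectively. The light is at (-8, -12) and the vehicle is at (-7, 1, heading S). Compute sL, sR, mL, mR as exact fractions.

left sensor world pos  = (-5, -1); dL² = 130
right sensor world pos = (-9, -1); dR² = 122
sL = 60/130 = 6/13
sR = 60/122 = 30/61
mL = -1·sL + 1/2·sR = -171/793
mR = -1/2·sL + -1/2·sR = -378/793

6/13 30/61 -171/793 -378/793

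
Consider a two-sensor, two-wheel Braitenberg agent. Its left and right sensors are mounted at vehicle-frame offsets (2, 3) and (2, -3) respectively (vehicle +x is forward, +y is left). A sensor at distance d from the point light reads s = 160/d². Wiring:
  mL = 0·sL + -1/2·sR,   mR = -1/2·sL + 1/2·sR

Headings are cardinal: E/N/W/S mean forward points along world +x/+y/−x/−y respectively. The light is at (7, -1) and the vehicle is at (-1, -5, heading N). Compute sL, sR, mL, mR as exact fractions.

32/25 160/29 -80/29 1536/725

left sensor world pos  = (-4, -3); dL² = 125
right sensor world pos = (2, -3); dR² = 29
sL = 160/125 = 32/25
sR = 160/29 = 160/29
mL = 0·sL + -1/2·sR = -80/29
mR = -1/2·sL + 1/2·sR = 1536/725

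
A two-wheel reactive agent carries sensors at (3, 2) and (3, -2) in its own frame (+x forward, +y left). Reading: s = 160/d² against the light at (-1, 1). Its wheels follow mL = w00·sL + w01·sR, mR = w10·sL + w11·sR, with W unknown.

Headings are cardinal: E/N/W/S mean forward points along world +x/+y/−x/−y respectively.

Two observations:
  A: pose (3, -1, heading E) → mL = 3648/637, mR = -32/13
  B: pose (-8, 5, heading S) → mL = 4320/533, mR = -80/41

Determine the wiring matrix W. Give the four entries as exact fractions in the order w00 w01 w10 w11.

obs A: pose=(3,-1,E) → sL=160/49, sR=32/13, mL=3648/637, mR=-32/13
obs B: pose=(-8,5,S) → sL=80/13, sR=80/41, mL=4320/533, mR=-80/41
sensor matrix S = [[160/49, 32/13], [80/13, 80/41]]; det S = -2979840/339521
solve [mL_A; mL_B] = S·[w00; w01] and [mR_A; mR_B] = S·[w10; w11]:
  w00 = 1, w01 = 1, w10 = 0, w11 = -1

1 1 0 -1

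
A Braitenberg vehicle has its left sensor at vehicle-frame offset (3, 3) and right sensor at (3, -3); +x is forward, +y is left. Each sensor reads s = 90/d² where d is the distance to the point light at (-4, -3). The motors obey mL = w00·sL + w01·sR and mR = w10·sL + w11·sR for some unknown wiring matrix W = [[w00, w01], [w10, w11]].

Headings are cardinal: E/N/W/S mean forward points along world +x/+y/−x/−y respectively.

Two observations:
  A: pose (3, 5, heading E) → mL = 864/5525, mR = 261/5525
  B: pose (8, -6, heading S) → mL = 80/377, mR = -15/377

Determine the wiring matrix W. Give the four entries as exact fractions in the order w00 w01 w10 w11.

obs A: pose=(3,5,E) → sL=90/221, sR=18/25, mL=864/5525, mR=261/5525
obs B: pose=(8,-6,S) → sL=10/29, sR=10/13, mL=80/377, mR=-15/377
sensor matrix S = [[90/221, 18/25], [10/29, 10/13]]; det S = 27072/416585
solve [mL_A; mL_B] = S·[w00; w01] and [mR_A; mR_B] = S·[w10; w11]:
  w00 = -1/2, w01 = 1/2, w10 = 1, w11 = -1/2

-1/2 1/2 1 -1/2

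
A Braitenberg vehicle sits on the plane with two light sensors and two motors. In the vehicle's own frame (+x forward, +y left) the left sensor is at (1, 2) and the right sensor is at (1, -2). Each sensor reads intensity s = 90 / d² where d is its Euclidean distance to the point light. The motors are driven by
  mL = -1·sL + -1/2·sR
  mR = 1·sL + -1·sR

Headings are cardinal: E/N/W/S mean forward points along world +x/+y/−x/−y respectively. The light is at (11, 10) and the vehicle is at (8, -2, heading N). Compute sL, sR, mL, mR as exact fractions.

left sensor world pos  = (6, -1); dL² = 146
right sensor world pos = (10, -1); dR² = 122
sL = 90/146 = 45/73
sR = 90/122 = 45/61
mL = -1·sL + -1/2·sR = -8775/8906
mR = 1·sL + -1·sR = -540/4453

45/73 45/61 -8775/8906 -540/4453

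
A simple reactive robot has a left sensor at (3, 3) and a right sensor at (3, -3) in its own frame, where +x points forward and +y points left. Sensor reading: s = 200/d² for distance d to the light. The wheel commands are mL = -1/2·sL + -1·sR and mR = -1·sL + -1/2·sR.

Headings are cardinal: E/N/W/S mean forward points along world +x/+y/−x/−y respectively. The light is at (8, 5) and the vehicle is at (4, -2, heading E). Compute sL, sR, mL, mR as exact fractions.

left sensor world pos  = (7, 1); dL² = 17
right sensor world pos = (7, -5); dR² = 101
sL = 200/17 = 200/17
sR = 200/101 = 200/101
mL = -1/2·sL + -1·sR = -13500/1717
mR = -1·sL + -1/2·sR = -21900/1717

200/17 200/101 -13500/1717 -21900/1717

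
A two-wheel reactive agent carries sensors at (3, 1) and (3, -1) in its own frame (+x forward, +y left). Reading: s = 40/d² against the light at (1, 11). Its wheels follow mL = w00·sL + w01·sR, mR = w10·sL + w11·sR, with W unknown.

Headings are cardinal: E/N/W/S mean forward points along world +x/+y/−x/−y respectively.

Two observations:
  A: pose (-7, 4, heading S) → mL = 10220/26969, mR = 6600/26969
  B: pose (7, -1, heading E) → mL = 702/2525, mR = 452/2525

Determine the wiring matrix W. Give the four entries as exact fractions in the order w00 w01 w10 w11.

1 1/2 1/2 1/2

obs A: pose=(-7,4,S) → sL=40/149, sR=40/181, mL=10220/26969, mR=6600/26969
obs B: pose=(7,-1,E) → sL=20/101, sR=4/25, mL=702/2525, mR=452/2525
sensor matrix S = [[40/149, 40/181], [20/101, 4/25]]; det S = -11008/13619345
solve [mL_A; mL_B] = S·[w00; w01] and [mR_A; mR_B] = S·[w10; w11]:
  w00 = 1, w01 = 1/2, w10 = 1/2, w11 = 1/2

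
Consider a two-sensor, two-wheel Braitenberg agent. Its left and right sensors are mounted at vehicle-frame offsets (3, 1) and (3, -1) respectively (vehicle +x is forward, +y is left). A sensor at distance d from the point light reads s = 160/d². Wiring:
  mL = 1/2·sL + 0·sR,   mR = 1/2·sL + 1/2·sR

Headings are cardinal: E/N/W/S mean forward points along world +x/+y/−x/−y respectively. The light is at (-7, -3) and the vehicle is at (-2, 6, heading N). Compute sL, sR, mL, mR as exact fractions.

left sensor world pos  = (-3, 9); dL² = 160
right sensor world pos = (-1, 9); dR² = 180
sL = 160/160 = 1
sR = 160/180 = 8/9
mL = 1/2·sL + 0·sR = 1/2
mR = 1/2·sL + 1/2·sR = 17/18

1 8/9 1/2 17/18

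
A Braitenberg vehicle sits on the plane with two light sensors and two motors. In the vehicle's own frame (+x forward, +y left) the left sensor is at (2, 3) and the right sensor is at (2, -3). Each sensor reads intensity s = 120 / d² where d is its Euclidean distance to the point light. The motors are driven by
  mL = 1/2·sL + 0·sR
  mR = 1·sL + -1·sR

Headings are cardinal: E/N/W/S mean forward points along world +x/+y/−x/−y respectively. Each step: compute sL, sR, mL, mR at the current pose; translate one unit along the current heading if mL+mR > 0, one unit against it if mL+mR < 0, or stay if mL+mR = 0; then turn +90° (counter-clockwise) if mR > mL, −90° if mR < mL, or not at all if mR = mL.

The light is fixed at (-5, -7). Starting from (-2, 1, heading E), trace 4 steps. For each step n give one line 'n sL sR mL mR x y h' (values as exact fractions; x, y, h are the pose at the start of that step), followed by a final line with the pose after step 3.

n=0: pose=(-2,1,E); sL=60/73, sR=12/5; mL=30/73, mR=-576/365; mL+mR=-426/365 → advance -1; mR−mL=-726/365 → turn -1·90°
n=1: pose=(-3,1,S); sL=120/61, sR=120/37; mL=60/61, mR=-2880/2257; mL+mR=-660/2257 → advance -1; mR−mL=-5100/2257 → turn -1·90°
n=2: pose=(-3,2,W); sL=10/3, sR=5/6; mL=5/3, mR=5/2; mL+mR=25/6 → advance +1; mR−mL=5/6 → turn +1·90°
n=3: pose=(-4,2,S); sL=24/13, sR=120/53; mL=12/13, mR=-288/689; mL+mR=348/689 → advance +1; mR−mL=-924/689 → turn -1·90°

0 60/73 12/5 30/73 -576/365 -2 1 E
1 120/61 120/37 60/61 -2880/2257 -3 1 S
2 10/3 5/6 5/3 5/2 -3 2 W
3 24/13 120/53 12/13 -288/689 -4 2 S
final -4 1 W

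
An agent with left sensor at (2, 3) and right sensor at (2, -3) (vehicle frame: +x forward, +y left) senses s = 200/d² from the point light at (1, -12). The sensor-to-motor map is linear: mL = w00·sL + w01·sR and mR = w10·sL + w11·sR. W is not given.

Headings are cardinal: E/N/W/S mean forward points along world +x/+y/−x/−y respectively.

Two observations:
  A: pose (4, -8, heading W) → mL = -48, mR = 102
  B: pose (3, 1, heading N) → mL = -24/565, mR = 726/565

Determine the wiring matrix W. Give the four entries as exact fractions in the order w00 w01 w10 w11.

-1/2 1/2 1 1/2

obs A: pose=(4,-8,W) → sL=100, sR=4, mL=-48, mR=102
obs B: pose=(3,1,N) → sL=100/113, sR=4/5, mL=-24/565, mR=726/565
sensor matrix S = [[100, 4], [100/113, 4/5]]; det S = 8640/113
solve [mL_A; mL_B] = S·[w00; w01] and [mR_A; mR_B] = S·[w10; w11]:
  w00 = -1/2, w01 = 1/2, w10 = 1, w11 = 1/2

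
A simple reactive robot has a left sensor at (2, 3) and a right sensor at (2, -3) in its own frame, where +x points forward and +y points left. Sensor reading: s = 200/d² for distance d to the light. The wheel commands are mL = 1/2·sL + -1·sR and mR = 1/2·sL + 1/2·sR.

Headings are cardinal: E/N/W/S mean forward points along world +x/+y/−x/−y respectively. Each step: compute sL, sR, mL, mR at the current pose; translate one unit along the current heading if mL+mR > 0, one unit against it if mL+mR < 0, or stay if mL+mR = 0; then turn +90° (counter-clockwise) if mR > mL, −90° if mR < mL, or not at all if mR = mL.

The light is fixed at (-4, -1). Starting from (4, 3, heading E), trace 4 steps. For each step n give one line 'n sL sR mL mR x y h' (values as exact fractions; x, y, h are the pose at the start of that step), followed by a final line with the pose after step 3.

0 200/149 200/101 -19700/15049 25000/15049 4 3 E
1 25/9 10/9 5/18 35/18 5 3 N
2 200/53 200/113 700/5989 16600/5989 5 4 W
3 20/13 100/17 -1130/221 820/221 4 4 S
final 4 5 E

n=0: pose=(4,3,E); sL=200/149, sR=200/101; mL=-19700/15049, mR=25000/15049; mL+mR=5300/15049 → advance +1; mR−mL=300/101 → turn +1·90°
n=1: pose=(5,3,N); sL=25/9, sR=10/9; mL=5/18, mR=35/18; mL+mR=20/9 → advance +1; mR−mL=5/3 → turn +1·90°
n=2: pose=(5,4,W); sL=200/53, sR=200/113; mL=700/5989, mR=16600/5989; mL+mR=17300/5989 → advance +1; mR−mL=300/113 → turn +1·90°
n=3: pose=(4,4,S); sL=20/13, sR=100/17; mL=-1130/221, mR=820/221; mL+mR=-310/221 → advance -1; mR−mL=150/17 → turn +1·90°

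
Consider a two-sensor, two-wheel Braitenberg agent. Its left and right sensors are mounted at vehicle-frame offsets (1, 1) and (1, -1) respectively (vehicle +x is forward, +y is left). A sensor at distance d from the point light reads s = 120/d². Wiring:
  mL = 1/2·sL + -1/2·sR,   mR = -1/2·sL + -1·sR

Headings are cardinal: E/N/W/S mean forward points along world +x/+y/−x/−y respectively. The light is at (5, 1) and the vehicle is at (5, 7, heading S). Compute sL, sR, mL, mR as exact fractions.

60/13 60/13 0 -90/13

left sensor world pos  = (6, 6); dL² = 26
right sensor world pos = (4, 6); dR² = 26
sL = 120/26 = 60/13
sR = 120/26 = 60/13
mL = 1/2·sL + -1/2·sR = 0
mR = -1/2·sL + -1·sR = -90/13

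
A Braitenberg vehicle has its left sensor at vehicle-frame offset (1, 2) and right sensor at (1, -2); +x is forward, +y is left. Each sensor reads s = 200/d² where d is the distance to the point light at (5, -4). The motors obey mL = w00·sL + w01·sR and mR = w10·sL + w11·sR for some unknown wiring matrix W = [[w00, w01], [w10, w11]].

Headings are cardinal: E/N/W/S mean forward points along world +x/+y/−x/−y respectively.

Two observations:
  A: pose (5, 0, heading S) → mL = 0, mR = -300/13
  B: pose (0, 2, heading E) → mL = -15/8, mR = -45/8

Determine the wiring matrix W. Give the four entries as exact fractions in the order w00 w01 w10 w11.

1/2 -1/2 -1 -1/2

obs A: pose=(5,0,S) → sL=200/13, sR=200/13, mL=0, mR=-300/13
obs B: pose=(0,2,E) → sL=5/2, sR=25/4, mL=-15/8, mR=-45/8
sensor matrix S = [[200/13, 200/13], [5/2, 25/4]]; det S = 750/13
solve [mL_A; mL_B] = S·[w00; w01] and [mR_A; mR_B] = S·[w10; w11]:
  w00 = 1/2, w01 = -1/2, w10 = -1, w11 = -1/2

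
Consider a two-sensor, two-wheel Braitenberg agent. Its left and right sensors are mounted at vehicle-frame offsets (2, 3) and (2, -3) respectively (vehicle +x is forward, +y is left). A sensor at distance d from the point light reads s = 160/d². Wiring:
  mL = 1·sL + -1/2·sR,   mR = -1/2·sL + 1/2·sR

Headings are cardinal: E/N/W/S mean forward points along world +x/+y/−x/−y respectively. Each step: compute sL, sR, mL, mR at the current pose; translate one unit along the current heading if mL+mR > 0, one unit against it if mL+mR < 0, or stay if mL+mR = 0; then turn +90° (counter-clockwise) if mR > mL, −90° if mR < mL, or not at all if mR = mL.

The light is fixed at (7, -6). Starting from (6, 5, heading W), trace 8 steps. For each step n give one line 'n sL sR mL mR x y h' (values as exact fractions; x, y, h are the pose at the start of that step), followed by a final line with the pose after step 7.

n=0: pose=(6,5,W); sL=160/73, sR=32/41; mL=5392/2993, mR=-2112/2993; mL+mR=80/73 → advance +1; mR−mL=-7504/2993 → turn -1·90°
n=1: pose=(5,5,N); sL=80/97, sR=16/17; mL=584/1649, mR=96/1649; mL+mR=40/97 → advance +1; mR−mL=-488/1649 → turn -1·90°
n=2: pose=(5,6,E); sL=32/45, sR=160/81; mL=-112/405, mR=256/405; mL+mR=16/45 → advance +1; mR−mL=368/405 → turn +1·90°
n=3: pose=(6,6,N); sL=40/53, sR=4/5; mL=94/265, mR=6/265; mL+mR=20/53 → advance +1; mR−mL=-88/265 → turn -1·90°
n=4: pose=(6,7,E); sL=160/257, sR=160/101; mL=-4400/25957, mR=12480/25957; mL+mR=80/257 → advance +1; mR−mL=16880/25957 → turn +1·90°
n=5: pose=(7,7,N); sL=80/117, sR=80/117; mL=40/117, mR=0; mL+mR=40/117 → advance +1; mR−mL=-40/117 → turn -1·90°
n=6: pose=(7,8,E); sL=160/293, sR=32/25; mL=-688/7325, mR=2688/7325; mL+mR=80/293 → advance +1; mR−mL=3376/7325 → turn +1·90°
n=7: pose=(8,8,N); sL=8/13, sR=10/17; mL=71/221, mR=-3/221; mL+mR=4/13 → advance +1; mR−mL=-74/221 → turn -1·90°

0 160/73 32/41 5392/2993 -2112/2993 6 5 W
1 80/97 16/17 584/1649 96/1649 5 5 N
2 32/45 160/81 -112/405 256/405 5 6 E
3 40/53 4/5 94/265 6/265 6 6 N
4 160/257 160/101 -4400/25957 12480/25957 6 7 E
5 80/117 80/117 40/117 0 7 7 N
6 160/293 32/25 -688/7325 2688/7325 7 8 E
7 8/13 10/17 71/221 -3/221 8 8 N
final 8 9 E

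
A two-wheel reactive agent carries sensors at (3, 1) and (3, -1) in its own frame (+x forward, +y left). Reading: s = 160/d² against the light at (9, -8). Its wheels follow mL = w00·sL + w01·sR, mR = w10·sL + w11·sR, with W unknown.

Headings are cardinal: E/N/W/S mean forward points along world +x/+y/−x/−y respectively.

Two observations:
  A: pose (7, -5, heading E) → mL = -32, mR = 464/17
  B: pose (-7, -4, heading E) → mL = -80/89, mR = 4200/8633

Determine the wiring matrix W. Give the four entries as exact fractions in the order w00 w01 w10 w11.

0 -1 -1/2 1

obs A: pose=(7,-5,E) → sL=160/17, sR=32, mL=-32, mR=464/17
obs B: pose=(-7,-4,E) → sL=80/97, sR=80/89, mL=-80/89, mR=4200/8633
sensor matrix S = [[160/17, 32], [80/97, 80/89]]; det S = -2631680/146761
solve [mL_A; mL_B] = S·[w00; w01] and [mR_A; mR_B] = S·[w10; w11]:
  w00 = 0, w01 = -1, w10 = -1/2, w11 = 1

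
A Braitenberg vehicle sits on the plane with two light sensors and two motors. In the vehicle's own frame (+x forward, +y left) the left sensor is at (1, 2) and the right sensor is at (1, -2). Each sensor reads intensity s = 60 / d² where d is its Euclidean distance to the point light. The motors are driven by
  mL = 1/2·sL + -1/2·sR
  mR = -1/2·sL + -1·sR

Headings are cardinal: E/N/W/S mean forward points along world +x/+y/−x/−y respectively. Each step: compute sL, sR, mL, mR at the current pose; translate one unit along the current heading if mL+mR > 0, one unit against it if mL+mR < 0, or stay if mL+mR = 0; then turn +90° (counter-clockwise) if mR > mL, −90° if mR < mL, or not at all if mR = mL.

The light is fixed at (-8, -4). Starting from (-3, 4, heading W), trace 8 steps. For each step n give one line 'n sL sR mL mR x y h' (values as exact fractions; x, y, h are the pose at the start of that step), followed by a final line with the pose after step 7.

n=0: pose=(-3,4,W); sL=15/13, sR=15/29; mL=120/377, mR=-825/754; mL+mR=-45/58 → advance -1; mR−mL=-1065/754 → turn -1·90°
n=1: pose=(-2,4,N); sL=60/97, sR=12/29; mL=288/2813, mR=-2034/2813; mL+mR=-18/29 → advance -1; mR−mL=-2322/2813 → turn -1·90°
n=2: pose=(-2,3,E); sL=6/13, sR=30/37; mL=-84/481, mR=-501/481; mL+mR=-45/37 → advance -1; mR−mL=-417/481 → turn -1·90°
n=3: pose=(-3,3,S); sL=12/17, sR=4/3; mL=-16/51, mR=-86/51; mL+mR=-2 → advance -1; mR−mL=-70/51 → turn -1·90°
n=4: pose=(-3,4,W); sL=15/13, sR=15/29; mL=120/377, mR=-825/754; mL+mR=-45/58 → advance -1; mR−mL=-1065/754 → turn -1·90°
n=5: pose=(-2,4,N); sL=60/97, sR=12/29; mL=288/2813, mR=-2034/2813; mL+mR=-18/29 → advance -1; mR−mL=-2322/2813 → turn -1·90°
n=6: pose=(-2,3,E); sL=6/13, sR=30/37; mL=-84/481, mR=-501/481; mL+mR=-45/37 → advance -1; mR−mL=-417/481 → turn -1·90°
n=7: pose=(-3,3,S); sL=12/17, sR=4/3; mL=-16/51, mR=-86/51; mL+mR=-2 → advance -1; mR−mL=-70/51 → turn -1·90°

0 15/13 15/29 120/377 -825/754 -3 4 W
1 60/97 12/29 288/2813 -2034/2813 -2 4 N
2 6/13 30/37 -84/481 -501/481 -2 3 E
3 12/17 4/3 -16/51 -86/51 -3 3 S
4 15/13 15/29 120/377 -825/754 -3 4 W
5 60/97 12/29 288/2813 -2034/2813 -2 4 N
6 6/13 30/37 -84/481 -501/481 -2 3 E
7 12/17 4/3 -16/51 -86/51 -3 3 S
final -3 4 W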